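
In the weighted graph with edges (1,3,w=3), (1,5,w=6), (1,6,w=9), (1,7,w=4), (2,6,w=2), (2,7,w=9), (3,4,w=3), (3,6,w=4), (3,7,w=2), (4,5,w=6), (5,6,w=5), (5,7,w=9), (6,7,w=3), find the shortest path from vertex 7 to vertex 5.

Step 1: Build adjacency list with weights:
  1: 3(w=3), 5(w=6), 6(w=9), 7(w=4)
  2: 6(w=2), 7(w=9)
  3: 1(w=3), 4(w=3), 6(w=4), 7(w=2)
  4: 3(w=3), 5(w=6)
  5: 1(w=6), 4(w=6), 6(w=5), 7(w=9)
  6: 1(w=9), 2(w=2), 3(w=4), 5(w=5), 7(w=3)
  7: 1(w=4), 2(w=9), 3(w=2), 5(w=9), 6(w=3)

Step 2: Apply Dijkstra's algorithm from vertex 7:
  Visit vertex 7 (distance=0)
    Update dist[1] = 4
    Update dist[2] = 9
    Update dist[3] = 2
    Update dist[5] = 9
    Update dist[6] = 3
  Visit vertex 3 (distance=2)
    Update dist[4] = 5
  Visit vertex 6 (distance=3)
    Update dist[2] = 5
    Update dist[5] = 8
  Visit vertex 1 (distance=4)
  Visit vertex 2 (distance=5)
  Visit vertex 4 (distance=5)
  Visit vertex 5 (distance=8)

Step 3: Shortest path: 7 -> 6 -> 5
Total weight: 3 + 5 = 8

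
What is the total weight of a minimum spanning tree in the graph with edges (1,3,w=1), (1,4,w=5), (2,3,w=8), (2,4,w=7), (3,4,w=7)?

Apply Kruskal's algorithm (sort edges by weight, add if no cycle):

Sorted edges by weight:
  (1,3) w=1
  (1,4) w=5
  (2,4) w=7
  (3,4) w=7
  (2,3) w=8

Add edge (1,3) w=1 -- no cycle. Running total: 1
Add edge (1,4) w=5 -- no cycle. Running total: 6
Add edge (2,4) w=7 -- no cycle. Running total: 13

MST edges: (1,3,w=1), (1,4,w=5), (2,4,w=7)
Total MST weight: 1 + 5 + 7 = 13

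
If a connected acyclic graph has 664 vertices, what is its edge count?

A tree on n vertices always has exactly n - 1 edges.
For n = 664: edges = 664 - 1 = 663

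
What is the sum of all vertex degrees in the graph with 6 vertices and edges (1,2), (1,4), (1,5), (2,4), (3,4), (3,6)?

Step 1: Count edges incident to each vertex:
  deg(1) = 3 (neighbors: 2, 4, 5)
  deg(2) = 2 (neighbors: 1, 4)
  deg(3) = 2 (neighbors: 4, 6)
  deg(4) = 3 (neighbors: 1, 2, 3)
  deg(5) = 1 (neighbors: 1)
  deg(6) = 1 (neighbors: 3)

Step 2: Sum all degrees:
  3 + 2 + 2 + 3 + 1 + 1 = 12

Verification: sum of degrees = 2 * |E| = 2 * 6 = 12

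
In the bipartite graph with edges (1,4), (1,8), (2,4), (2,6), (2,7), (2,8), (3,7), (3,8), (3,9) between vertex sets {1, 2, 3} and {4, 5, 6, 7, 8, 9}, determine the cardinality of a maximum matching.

Step 1: List the neighbors of each left vertex:
  1: 4, 8
  2: 4, 6, 7, 8
  3: 7, 8, 9

Step 2: Greedily match left vertices, then look for augmenting paths:
  Match 1 -- 4
  Match 2 -- 6
  Match 3 -- 7
  No augmenting path remains.

Step 3: Verify this is maximum:
  Matching size 3 = min(|L|, |R|) = min(3, 6), which is an upper bound, so this matching is maximum.

Maximum matching: {(1,4), (2,6), (3,7)}
Size: 3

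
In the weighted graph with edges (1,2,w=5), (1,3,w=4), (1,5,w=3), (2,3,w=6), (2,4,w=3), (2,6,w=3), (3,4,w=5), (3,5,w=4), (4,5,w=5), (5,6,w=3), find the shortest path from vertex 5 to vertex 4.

Step 1: Build adjacency list with weights:
  1: 2(w=5), 3(w=4), 5(w=3)
  2: 1(w=5), 3(w=6), 4(w=3), 6(w=3)
  3: 1(w=4), 2(w=6), 4(w=5), 5(w=4)
  4: 2(w=3), 3(w=5), 5(w=5)
  5: 1(w=3), 3(w=4), 4(w=5), 6(w=3)
  6: 2(w=3), 5(w=3)

Step 2: Apply Dijkstra's algorithm from vertex 5:
  Visit vertex 5 (distance=0)
    Update dist[1] = 3
    Update dist[3] = 4
    Update dist[4] = 5
    Update dist[6] = 3
  Visit vertex 1 (distance=3)
    Update dist[2] = 8
  Visit vertex 6 (distance=3)
    Update dist[2] = 6
  Visit vertex 3 (distance=4)
  Visit vertex 4 (distance=5)

Step 3: Shortest path: 5 -> 4
Total weight: 5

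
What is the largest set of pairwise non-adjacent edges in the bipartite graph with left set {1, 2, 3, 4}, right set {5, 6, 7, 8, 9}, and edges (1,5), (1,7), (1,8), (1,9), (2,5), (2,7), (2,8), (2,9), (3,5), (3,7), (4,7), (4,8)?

Step 1: List the neighbors of each left vertex:
  1: 5, 7, 8, 9
  2: 5, 7, 8, 9
  3: 5, 7
  4: 7, 8

Step 2: Greedily match left vertices, then look for augmenting paths:
  Match 1 -- 9
  Match 2 -- 7
  Match 3 -- 5
  Match 4 -- 8
  No augmenting path remains.

Step 3: Verify this is maximum:
  Matching size 4 = min(|L|, |R|) = min(4, 5), which is an upper bound, so this matching is maximum.

Maximum matching: {(1,9), (2,7), (3,5), (4,8)}
Size: 4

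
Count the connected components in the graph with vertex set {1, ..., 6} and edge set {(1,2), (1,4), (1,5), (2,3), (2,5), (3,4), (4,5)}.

Step 1: Build adjacency list from edges:
  1: 2, 4, 5
  2: 1, 3, 5
  3: 2, 4
  4: 1, 3, 5
  5: 1, 2, 4
  6: (none)

Step 2: Run BFS/DFS from vertex 1:
  Visited: {1, 2, 4, 5, 3}
  Reached 5 of 6 vertices

Step 3: Only 5 of 6 vertices reached. Graph is disconnected.
Connected components: {1, 2, 3, 4, 5}, {6}
Number of connected components: 2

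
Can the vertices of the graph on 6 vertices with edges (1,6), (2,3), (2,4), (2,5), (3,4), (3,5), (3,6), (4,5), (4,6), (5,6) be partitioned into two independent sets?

Step 1: Attempt 2-coloring using BFS:
  Start at vertex 1, assign color 0
  Color vertex 6 with color 1 (neighbor of 1)
  Color vertex 3 with color 0 (neighbor of 6)
  Color vertex 4 with color 0 (neighbor of 6)
  Color vertex 5 with color 0 (neighbor of 6)
  Color vertex 2 with color 1 (neighbor of 3)

Step 2: Conflict found! Vertices 3 and 4 are adjacent but have the same color.
This means the graph contains an odd cycle.

The graph is NOT bipartite.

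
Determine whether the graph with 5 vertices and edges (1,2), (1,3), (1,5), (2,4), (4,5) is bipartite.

Step 1: Attempt 2-coloring using BFS:
  Start at vertex 1, assign color 0
  Color vertex 2 with color 1 (neighbor of 1)
  Color vertex 3 with color 1 (neighbor of 1)
  Color vertex 5 with color 1 (neighbor of 1)
  Color vertex 4 with color 0 (neighbor of 2)

Step 2: 2-coloring succeeded. No conflicts found.
  Set A (color 0): {1, 4}
  Set B (color 1): {2, 3, 5}

The graph is bipartite with partition {1, 4}, {2, 3, 5}.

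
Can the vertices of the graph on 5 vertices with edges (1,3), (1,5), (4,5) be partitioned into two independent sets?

Step 1: Attempt 2-coloring using BFS:
  Start at vertex 1, assign color 0
  Color vertex 3 with color 1 (neighbor of 1)
  Color vertex 5 with color 1 (neighbor of 1)
  Color vertex 4 with color 0 (neighbor of 5)
  Start new component at vertex 2, assign color 0

Step 2: 2-coloring succeeded. No conflicts found.
  Set A (color 0): {1, 2, 4}
  Set B (color 1): {3, 5}

The graph is bipartite with partition {1, 2, 4}, {3, 5}.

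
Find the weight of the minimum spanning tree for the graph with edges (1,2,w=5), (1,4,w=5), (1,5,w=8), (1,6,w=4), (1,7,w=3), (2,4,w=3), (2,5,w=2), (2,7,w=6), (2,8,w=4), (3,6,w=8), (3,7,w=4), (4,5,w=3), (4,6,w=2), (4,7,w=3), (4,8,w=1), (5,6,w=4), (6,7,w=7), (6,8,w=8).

Apply Kruskal's algorithm (sort edges by weight, add if no cycle):

Sorted edges by weight:
  (4,8) w=1
  (2,5) w=2
  (4,6) w=2
  (1,7) w=3
  (2,4) w=3
  (4,5) w=3
  (4,7) w=3
  (1,6) w=4
  (2,8) w=4
  (3,7) w=4
  (5,6) w=4
  (1,2) w=5
  (1,4) w=5
  (2,7) w=6
  (6,7) w=7
  (1,5) w=8
  (3,6) w=8
  (6,8) w=8

Add edge (4,8) w=1 -- no cycle. Running total: 1
Add edge (2,5) w=2 -- no cycle. Running total: 3
Add edge (4,6) w=2 -- no cycle. Running total: 5
Add edge (1,7) w=3 -- no cycle. Running total: 8
Add edge (2,4) w=3 -- no cycle. Running total: 11
Skip edge (4,5) w=3 -- would create cycle
Add edge (4,7) w=3 -- no cycle. Running total: 14
Skip edge (1,6) w=4 -- would create cycle
Skip edge (2,8) w=4 -- would create cycle
Add edge (3,7) w=4 -- no cycle. Running total: 18

MST edges: (4,8,w=1), (2,5,w=2), (4,6,w=2), (1,7,w=3), (2,4,w=3), (4,7,w=3), (3,7,w=4)
Total MST weight: 1 + 2 + 2 + 3 + 3 + 3 + 4 = 18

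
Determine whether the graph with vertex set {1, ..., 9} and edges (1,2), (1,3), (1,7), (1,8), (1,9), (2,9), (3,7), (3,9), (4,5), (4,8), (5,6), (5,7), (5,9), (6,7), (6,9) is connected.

Step 1: Build adjacency list from edges:
  1: 2, 3, 7, 8, 9
  2: 1, 9
  3: 1, 7, 9
  4: 5, 8
  5: 4, 6, 7, 9
  6: 5, 7, 9
  7: 1, 3, 5, 6
  8: 1, 4
  9: 1, 2, 3, 5, 6

Step 2: Run BFS/DFS from vertex 1:
  Visited: {1, 2, 3, 7, 8, 9, 5, 6, 4}
  Reached 9 of 9 vertices

Step 3: All 9 vertices reached from vertex 1, so the graph is connected.
Answer: Yes, the graph is connected.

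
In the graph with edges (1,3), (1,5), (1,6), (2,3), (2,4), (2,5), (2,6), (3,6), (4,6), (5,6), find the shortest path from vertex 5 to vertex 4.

Step 1: Build adjacency list:
  1: 3, 5, 6
  2: 3, 4, 5, 6
  3: 1, 2, 6
  4: 2, 6
  5: 1, 2, 6
  6: 1, 2, 3, 4, 5

Step 2: BFS from vertex 5 to find shortest path to 4:
  vertex 1 reached at distance 1
  vertex 2 reached at distance 1
  vertex 6 reached at distance 1
  vertex 3 reached at distance 2
  vertex 4 reached at distance 2

Step 3: Shortest path: 5 -> 6 -> 4
Path length: 2 edges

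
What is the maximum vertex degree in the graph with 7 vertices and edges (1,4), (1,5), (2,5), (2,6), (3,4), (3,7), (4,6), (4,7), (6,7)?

Step 1: Count edges incident to each vertex:
  deg(1) = 2 (neighbors: 4, 5)
  deg(2) = 2 (neighbors: 5, 6)
  deg(3) = 2 (neighbors: 4, 7)
  deg(4) = 4 (neighbors: 1, 3, 6, 7)
  deg(5) = 2 (neighbors: 1, 2)
  deg(6) = 3 (neighbors: 2, 4, 7)
  deg(7) = 3 (neighbors: 3, 4, 6)

Step 2: Find maximum:
  max(2, 2, 2, 4, 2, 3, 3) = 4 (vertex 4)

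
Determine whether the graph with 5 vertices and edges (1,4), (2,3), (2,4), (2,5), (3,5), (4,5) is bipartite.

Step 1: Attempt 2-coloring using BFS:
  Start at vertex 1, assign color 0
  Color vertex 4 with color 1 (neighbor of 1)
  Color vertex 2 with color 0 (neighbor of 4)
  Color vertex 5 with color 0 (neighbor of 4)
  Color vertex 3 with color 1 (neighbor of 2)

Step 2: Conflict found! Vertices 2 and 5 are adjacent but have the same color.
This means the graph contains an odd cycle.

The graph is NOT bipartite.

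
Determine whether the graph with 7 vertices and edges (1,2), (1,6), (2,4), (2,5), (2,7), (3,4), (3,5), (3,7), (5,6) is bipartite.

Step 1: Attempt 2-coloring using BFS:
  Start at vertex 1, assign color 0
  Color vertex 2 with color 1 (neighbor of 1)
  Color vertex 6 with color 1 (neighbor of 1)
  Color vertex 4 with color 0 (neighbor of 2)
  Color vertex 5 with color 0 (neighbor of 2)
  Color vertex 7 with color 0 (neighbor of 2)
  Color vertex 3 with color 1 (neighbor of 4)

Step 2: 2-coloring succeeded. No conflicts found.
  Set A (color 0): {1, 4, 5, 7}
  Set B (color 1): {2, 3, 6}

The graph is bipartite with partition {1, 4, 5, 7}, {2, 3, 6}.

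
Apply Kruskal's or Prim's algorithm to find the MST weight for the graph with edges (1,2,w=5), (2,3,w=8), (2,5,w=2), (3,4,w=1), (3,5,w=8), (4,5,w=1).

Apply Kruskal's algorithm (sort edges by weight, add if no cycle):

Sorted edges by weight:
  (3,4) w=1
  (4,5) w=1
  (2,5) w=2
  (1,2) w=5
  (2,3) w=8
  (3,5) w=8

Add edge (3,4) w=1 -- no cycle. Running total: 1
Add edge (4,5) w=1 -- no cycle. Running total: 2
Add edge (2,5) w=2 -- no cycle. Running total: 4
Add edge (1,2) w=5 -- no cycle. Running total: 9

MST edges: (3,4,w=1), (4,5,w=1), (2,5,w=2), (1,2,w=5)
Total MST weight: 1 + 1 + 2 + 5 = 9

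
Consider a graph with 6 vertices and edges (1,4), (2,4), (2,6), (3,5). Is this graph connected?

Step 1: Build adjacency list from edges:
  1: 4
  2: 4, 6
  3: 5
  4: 1, 2
  5: 3
  6: 2

Step 2: Run BFS/DFS from vertex 1:
  Visited: {1, 4, 2, 6}
  Reached 4 of 6 vertices

Step 3: Only 4 of 6 vertices reached. Graph is disconnected.
Connected components: {1, 2, 4, 6}, {3, 5}
Answer: No, the graph is not connected (2 components).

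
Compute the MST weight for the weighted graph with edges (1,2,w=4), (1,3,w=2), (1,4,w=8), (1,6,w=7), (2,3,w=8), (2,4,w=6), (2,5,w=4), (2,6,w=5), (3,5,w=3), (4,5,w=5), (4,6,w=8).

Apply Kruskal's algorithm (sort edges by weight, add if no cycle):

Sorted edges by weight:
  (1,3) w=2
  (3,5) w=3
  (1,2) w=4
  (2,5) w=4
  (2,6) w=5
  (4,5) w=5
  (2,4) w=6
  (1,6) w=7
  (1,4) w=8
  (2,3) w=8
  (4,6) w=8

Add edge (1,3) w=2 -- no cycle. Running total: 2
Add edge (3,5) w=3 -- no cycle. Running total: 5
Add edge (1,2) w=4 -- no cycle. Running total: 9
Skip edge (2,5) w=4 -- would create cycle
Add edge (2,6) w=5 -- no cycle. Running total: 14
Add edge (4,5) w=5 -- no cycle. Running total: 19

MST edges: (1,3,w=2), (3,5,w=3), (1,2,w=4), (2,6,w=5), (4,5,w=5)
Total MST weight: 2 + 3 + 4 + 5 + 5 = 19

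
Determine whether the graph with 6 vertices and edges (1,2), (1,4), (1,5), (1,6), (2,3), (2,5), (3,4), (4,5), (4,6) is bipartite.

Step 1: Attempt 2-coloring using BFS:
  Start at vertex 1, assign color 0
  Color vertex 2 with color 1 (neighbor of 1)
  Color vertex 4 with color 1 (neighbor of 1)
  Color vertex 5 with color 1 (neighbor of 1)
  Color vertex 6 with color 1 (neighbor of 1)
  Color vertex 3 with color 0 (neighbor of 2)

Step 2: Conflict found! Vertices 2 and 5 are adjacent but have the same color.
This means the graph contains an odd cycle.

The graph is NOT bipartite.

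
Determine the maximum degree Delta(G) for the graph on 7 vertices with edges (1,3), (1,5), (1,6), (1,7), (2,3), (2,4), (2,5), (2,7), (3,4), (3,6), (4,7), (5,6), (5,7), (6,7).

Step 1: Count edges incident to each vertex:
  deg(1) = 4 (neighbors: 3, 5, 6, 7)
  deg(2) = 4 (neighbors: 3, 4, 5, 7)
  deg(3) = 4 (neighbors: 1, 2, 4, 6)
  deg(4) = 3 (neighbors: 2, 3, 7)
  deg(5) = 4 (neighbors: 1, 2, 6, 7)
  deg(6) = 4 (neighbors: 1, 3, 5, 7)
  deg(7) = 5 (neighbors: 1, 2, 4, 5, 6)

Step 2: Find maximum:
  max(4, 4, 4, 3, 4, 4, 5) = 5 (vertex 7)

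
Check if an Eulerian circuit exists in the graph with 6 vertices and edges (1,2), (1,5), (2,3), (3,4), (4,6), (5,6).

Step 1: Find the degree of each vertex:
  deg(1) = 2
  deg(2) = 2
  deg(3) = 2
  deg(4) = 2
  deg(5) = 2
  deg(6) = 2

Step 2: Count vertices with odd degree:
  All vertices have even degree (0 odd-degree vertices)

Step 3: Apply Euler's theorem:
  - Eulerian circuit exists iff graph is connected and all vertices have even degree
  - Eulerian path exists iff graph is connected and has 0 or 2 odd-degree vertices

Graph is connected with 0 odd-degree vertices.
Both Eulerian circuit and Eulerian path exist.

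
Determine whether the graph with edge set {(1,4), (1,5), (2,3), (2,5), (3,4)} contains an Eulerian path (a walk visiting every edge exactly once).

Step 1: Find the degree of each vertex:
  deg(1) = 2
  deg(2) = 2
  deg(3) = 2
  deg(4) = 2
  deg(5) = 2

Step 2: Count vertices with odd degree:
  All vertices have even degree (0 odd-degree vertices)

Step 3: Apply Euler's theorem:
  - Eulerian circuit exists iff graph is connected and all vertices have even degree
  - Eulerian path exists iff graph is connected and has 0 or 2 odd-degree vertices

Graph is connected with 0 odd-degree vertices.
Both Eulerian circuit and Eulerian path exist.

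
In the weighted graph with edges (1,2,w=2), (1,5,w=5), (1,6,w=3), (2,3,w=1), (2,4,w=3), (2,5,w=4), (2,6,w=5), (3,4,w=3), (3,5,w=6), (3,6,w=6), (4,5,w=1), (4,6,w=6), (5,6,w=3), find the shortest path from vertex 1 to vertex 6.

Step 1: Build adjacency list with weights:
  1: 2(w=2), 5(w=5), 6(w=3)
  2: 1(w=2), 3(w=1), 4(w=3), 5(w=4), 6(w=5)
  3: 2(w=1), 4(w=3), 5(w=6), 6(w=6)
  4: 2(w=3), 3(w=3), 5(w=1), 6(w=6)
  5: 1(w=5), 2(w=4), 3(w=6), 4(w=1), 6(w=3)
  6: 1(w=3), 2(w=5), 3(w=6), 4(w=6), 5(w=3)

Step 2: Apply Dijkstra's algorithm from vertex 1:
  Visit vertex 1 (distance=0)
    Update dist[2] = 2
    Update dist[5] = 5
    Update dist[6] = 3
  Visit vertex 2 (distance=2)
    Update dist[3] = 3
    Update dist[4] = 5
  Visit vertex 3 (distance=3)
  Visit vertex 6 (distance=3)

Step 3: Shortest path: 1 -> 6
Total weight: 3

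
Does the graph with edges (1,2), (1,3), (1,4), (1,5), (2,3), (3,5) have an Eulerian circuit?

Step 1: Find the degree of each vertex:
  deg(1) = 4
  deg(2) = 2
  deg(3) = 3
  deg(4) = 1
  deg(5) = 2

Step 2: Count vertices with odd degree:
  Odd-degree vertices: 3, 4 (2 total)

Step 3: Apply Euler's theorem:
  - Eulerian circuit exists iff graph is connected and all vertices have even degree
  - Eulerian path exists iff graph is connected and has 0 or 2 odd-degree vertices

Graph is connected with exactly 2 odd-degree vertices (3, 4).
Eulerian path exists (starting and ending at the odd-degree vertices), but no Eulerian circuit.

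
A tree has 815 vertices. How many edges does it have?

A tree on n vertices always has exactly n - 1 edges.
For n = 815: edges = 815 - 1 = 814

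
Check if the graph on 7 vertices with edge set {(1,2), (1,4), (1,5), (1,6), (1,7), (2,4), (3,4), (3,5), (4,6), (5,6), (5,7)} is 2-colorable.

Step 1: Attempt 2-coloring using BFS:
  Start at vertex 1, assign color 0
  Color vertex 2 with color 1 (neighbor of 1)
  Color vertex 4 with color 1 (neighbor of 1)
  Color vertex 5 with color 1 (neighbor of 1)
  Color vertex 6 with color 1 (neighbor of 1)
  Color vertex 7 with color 1 (neighbor of 1)

Step 2: Conflict found! Vertices 2 and 4 are adjacent but have the same color.
This means the graph contains an odd cycle.

The graph is NOT bipartite.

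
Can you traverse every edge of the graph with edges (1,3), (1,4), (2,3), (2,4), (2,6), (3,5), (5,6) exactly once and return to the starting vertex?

Step 1: Find the degree of each vertex:
  deg(1) = 2
  deg(2) = 3
  deg(3) = 3
  deg(4) = 2
  deg(5) = 2
  deg(6) = 2

Step 2: Count vertices with odd degree:
  Odd-degree vertices: 2, 3 (2 total)

Step 3: Apply Euler's theorem:
  - Eulerian circuit exists iff graph is connected and all vertices have even degree
  - Eulerian path exists iff graph is connected and has 0 or 2 odd-degree vertices

Graph is connected with exactly 2 odd-degree vertices (2, 3).
Eulerian path exists (starting and ending at the odd-degree vertices), but no Eulerian circuit.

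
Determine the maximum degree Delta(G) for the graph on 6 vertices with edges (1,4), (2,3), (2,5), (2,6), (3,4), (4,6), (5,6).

Step 1: Count edges incident to each vertex:
  deg(1) = 1 (neighbors: 4)
  deg(2) = 3 (neighbors: 3, 5, 6)
  deg(3) = 2 (neighbors: 2, 4)
  deg(4) = 3 (neighbors: 1, 3, 6)
  deg(5) = 2 (neighbors: 2, 6)
  deg(6) = 3 (neighbors: 2, 4, 5)

Step 2: Find maximum:
  max(1, 3, 2, 3, 2, 3) = 3 (vertex 2)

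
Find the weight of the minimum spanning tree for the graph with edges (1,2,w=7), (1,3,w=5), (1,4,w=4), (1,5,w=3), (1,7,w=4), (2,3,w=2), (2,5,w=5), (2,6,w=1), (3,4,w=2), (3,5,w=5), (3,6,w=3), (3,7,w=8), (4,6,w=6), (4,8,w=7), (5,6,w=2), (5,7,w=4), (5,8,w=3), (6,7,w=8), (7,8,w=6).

Apply Kruskal's algorithm (sort edges by weight, add if no cycle):

Sorted edges by weight:
  (2,6) w=1
  (2,3) w=2
  (3,4) w=2
  (5,6) w=2
  (1,5) w=3
  (3,6) w=3
  (5,8) w=3
  (1,4) w=4
  (1,7) w=4
  (5,7) w=4
  (1,3) w=5
  (2,5) w=5
  (3,5) w=5
  (4,6) w=6
  (7,8) w=6
  (1,2) w=7
  (4,8) w=7
  (3,7) w=8
  (6,7) w=8

Add edge (2,6) w=1 -- no cycle. Running total: 1
Add edge (2,3) w=2 -- no cycle. Running total: 3
Add edge (3,4) w=2 -- no cycle. Running total: 5
Add edge (5,6) w=2 -- no cycle. Running total: 7
Add edge (1,5) w=3 -- no cycle. Running total: 10
Skip edge (3,6) w=3 -- would create cycle
Add edge (5,8) w=3 -- no cycle. Running total: 13
Skip edge (1,4) w=4 -- would create cycle
Add edge (1,7) w=4 -- no cycle. Running total: 17

MST edges: (2,6,w=1), (2,3,w=2), (3,4,w=2), (5,6,w=2), (1,5,w=3), (5,8,w=3), (1,7,w=4)
Total MST weight: 1 + 2 + 2 + 2 + 3 + 3 + 4 = 17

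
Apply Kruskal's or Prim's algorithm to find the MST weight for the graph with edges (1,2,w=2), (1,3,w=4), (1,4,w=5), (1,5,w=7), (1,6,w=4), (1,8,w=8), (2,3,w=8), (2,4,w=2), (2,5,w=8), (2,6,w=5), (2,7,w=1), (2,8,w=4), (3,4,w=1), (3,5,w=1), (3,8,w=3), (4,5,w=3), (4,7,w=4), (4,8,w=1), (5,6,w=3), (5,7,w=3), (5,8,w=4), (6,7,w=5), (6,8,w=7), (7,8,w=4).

Apply Kruskal's algorithm (sort edges by weight, add if no cycle):

Sorted edges by weight:
  (2,7) w=1
  (3,4) w=1
  (3,5) w=1
  (4,8) w=1
  (1,2) w=2
  (2,4) w=2
  (3,8) w=3
  (4,5) w=3
  (5,6) w=3
  (5,7) w=3
  (1,3) w=4
  (1,6) w=4
  (2,8) w=4
  (4,7) w=4
  (5,8) w=4
  (7,8) w=4
  (1,4) w=5
  (2,6) w=5
  (6,7) w=5
  (1,5) w=7
  (6,8) w=7
  (1,8) w=8
  (2,3) w=8
  (2,5) w=8

Add edge (2,7) w=1 -- no cycle. Running total: 1
Add edge (3,4) w=1 -- no cycle. Running total: 2
Add edge (3,5) w=1 -- no cycle. Running total: 3
Add edge (4,8) w=1 -- no cycle. Running total: 4
Add edge (1,2) w=2 -- no cycle. Running total: 6
Add edge (2,4) w=2 -- no cycle. Running total: 8
Skip edge (3,8) w=3 -- would create cycle
Skip edge (4,5) w=3 -- would create cycle
Add edge (5,6) w=3 -- no cycle. Running total: 11

MST edges: (2,7,w=1), (3,4,w=1), (3,5,w=1), (4,8,w=1), (1,2,w=2), (2,4,w=2), (5,6,w=3)
Total MST weight: 1 + 1 + 1 + 1 + 2 + 2 + 3 = 11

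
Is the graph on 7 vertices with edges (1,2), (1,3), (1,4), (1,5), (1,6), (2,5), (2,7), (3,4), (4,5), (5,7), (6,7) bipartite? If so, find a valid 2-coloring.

Step 1: Attempt 2-coloring using BFS:
  Start at vertex 1, assign color 0
  Color vertex 2 with color 1 (neighbor of 1)
  Color vertex 3 with color 1 (neighbor of 1)
  Color vertex 4 with color 1 (neighbor of 1)
  Color vertex 5 with color 1 (neighbor of 1)
  Color vertex 6 with color 1 (neighbor of 1)

Step 2: Conflict found! Vertices 2 and 5 are adjacent but have the same color.
This means the graph contains an odd cycle.

The graph is NOT bipartite.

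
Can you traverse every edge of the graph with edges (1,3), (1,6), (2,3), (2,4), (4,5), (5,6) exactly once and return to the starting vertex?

Step 1: Find the degree of each vertex:
  deg(1) = 2
  deg(2) = 2
  deg(3) = 2
  deg(4) = 2
  deg(5) = 2
  deg(6) = 2

Step 2: Count vertices with odd degree:
  All vertices have even degree (0 odd-degree vertices)

Step 3: Apply Euler's theorem:
  - Eulerian circuit exists iff graph is connected and all vertices have even degree
  - Eulerian path exists iff graph is connected and has 0 or 2 odd-degree vertices

Graph is connected with 0 odd-degree vertices.
Both Eulerian circuit and Eulerian path exist.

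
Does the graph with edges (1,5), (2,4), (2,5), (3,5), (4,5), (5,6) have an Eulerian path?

Step 1: Find the degree of each vertex:
  deg(1) = 1
  deg(2) = 2
  deg(3) = 1
  deg(4) = 2
  deg(5) = 5
  deg(6) = 1

Step 2: Count vertices with odd degree:
  Odd-degree vertices: 1, 3, 5, 6 (4 total)

Step 3: Apply Euler's theorem:
  - Eulerian circuit exists iff graph is connected and all vertices have even degree
  - Eulerian path exists iff graph is connected and has 0 or 2 odd-degree vertices

Graph has 4 odd-degree vertices (need 0 or 2).
Neither Eulerian path nor Eulerian circuit exists.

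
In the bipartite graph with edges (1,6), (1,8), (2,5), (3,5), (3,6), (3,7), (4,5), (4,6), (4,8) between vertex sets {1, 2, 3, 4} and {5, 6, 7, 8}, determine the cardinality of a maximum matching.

Step 1: List the neighbors of each left vertex:
  1: 6, 8
  2: 5
  3: 5, 6, 7
  4: 5, 6, 8

Step 2: Greedily match left vertices, then look for augmenting paths:
  Match 1 -- 6
  Match 2 -- 5
  Match 3 -- 7
  Match 4 -- 8
  No augmenting path remains.

Step 3: Verify this is maximum:
  Matching size 4 = min(|L|, |R|) = min(4, 4), which is an upper bound, so this matching is maximum.

Maximum matching: {(1,6), (2,5), (3,7), (4,8)}
Size: 4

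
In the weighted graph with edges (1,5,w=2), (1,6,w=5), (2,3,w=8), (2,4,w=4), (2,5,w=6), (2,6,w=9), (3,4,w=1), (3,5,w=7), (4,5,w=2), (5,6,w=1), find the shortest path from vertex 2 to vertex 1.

Step 1: Build adjacency list with weights:
  1: 5(w=2), 6(w=5)
  2: 3(w=8), 4(w=4), 5(w=6), 6(w=9)
  3: 2(w=8), 4(w=1), 5(w=7)
  4: 2(w=4), 3(w=1), 5(w=2)
  5: 1(w=2), 2(w=6), 3(w=7), 4(w=2), 6(w=1)
  6: 1(w=5), 2(w=9), 5(w=1)

Step 2: Apply Dijkstra's algorithm from vertex 2:
  Visit vertex 2 (distance=0)
    Update dist[3] = 8
    Update dist[4] = 4
    Update dist[5] = 6
    Update dist[6] = 9
  Visit vertex 4 (distance=4)
    Update dist[3] = 5
  Visit vertex 3 (distance=5)
  Visit vertex 5 (distance=6)
    Update dist[1] = 8
    Update dist[6] = 7
  Visit vertex 6 (distance=7)
  Visit vertex 1 (distance=8)

Step 3: Shortest path: 2 -> 5 -> 1
Total weight: 6 + 2 = 8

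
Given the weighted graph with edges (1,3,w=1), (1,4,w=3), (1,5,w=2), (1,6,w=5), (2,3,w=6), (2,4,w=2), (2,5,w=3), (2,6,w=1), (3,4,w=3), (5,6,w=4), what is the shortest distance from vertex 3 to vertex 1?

Step 1: Build adjacency list with weights:
  1: 3(w=1), 4(w=3), 5(w=2), 6(w=5)
  2: 3(w=6), 4(w=2), 5(w=3), 6(w=1)
  3: 1(w=1), 2(w=6), 4(w=3)
  4: 1(w=3), 2(w=2), 3(w=3)
  5: 1(w=2), 2(w=3), 6(w=4)
  6: 1(w=5), 2(w=1), 5(w=4)

Step 2: Apply Dijkstra's algorithm from vertex 3:
  Visit vertex 3 (distance=0)
    Update dist[1] = 1
    Update dist[2] = 6
    Update dist[4] = 3
  Visit vertex 1 (distance=1)
    Update dist[5] = 3
    Update dist[6] = 6

Step 3: Shortest path: 3 -> 1
Total weight: 1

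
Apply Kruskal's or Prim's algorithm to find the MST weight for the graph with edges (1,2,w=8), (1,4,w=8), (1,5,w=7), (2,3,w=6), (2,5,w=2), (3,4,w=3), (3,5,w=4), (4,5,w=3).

Apply Kruskal's algorithm (sort edges by weight, add if no cycle):

Sorted edges by weight:
  (2,5) w=2
  (3,4) w=3
  (4,5) w=3
  (3,5) w=4
  (2,3) w=6
  (1,5) w=7
  (1,2) w=8
  (1,4) w=8

Add edge (2,5) w=2 -- no cycle. Running total: 2
Add edge (3,4) w=3 -- no cycle. Running total: 5
Add edge (4,5) w=3 -- no cycle. Running total: 8
Skip edge (3,5) w=4 -- would create cycle
Skip edge (2,3) w=6 -- would create cycle
Add edge (1,5) w=7 -- no cycle. Running total: 15

MST edges: (2,5,w=2), (3,4,w=3), (4,5,w=3), (1,5,w=7)
Total MST weight: 2 + 3 + 3 + 7 = 15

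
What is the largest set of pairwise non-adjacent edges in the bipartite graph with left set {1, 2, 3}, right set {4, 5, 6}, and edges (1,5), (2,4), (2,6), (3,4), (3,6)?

Step 1: List the neighbors of each left vertex:
  1: 5
  2: 4, 6
  3: 4, 6

Step 2: Greedily match left vertices, then look for augmenting paths:
  Match 1 -- 5
  Match 2 -- 4
  Match 3 -- 6
  No augmenting path remains.

Step 3: Verify this is maximum:
  Matching size 3 = min(|L|, |R|) = min(3, 3), which is an upper bound, so this matching is maximum.

Maximum matching: {(1,5), (2,4), (3,6)}
Size: 3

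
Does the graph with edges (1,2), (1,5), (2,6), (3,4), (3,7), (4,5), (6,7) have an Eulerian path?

Step 1: Find the degree of each vertex:
  deg(1) = 2
  deg(2) = 2
  deg(3) = 2
  deg(4) = 2
  deg(5) = 2
  deg(6) = 2
  deg(7) = 2

Step 2: Count vertices with odd degree:
  All vertices have even degree (0 odd-degree vertices)

Step 3: Apply Euler's theorem:
  - Eulerian circuit exists iff graph is connected and all vertices have even degree
  - Eulerian path exists iff graph is connected and has 0 or 2 odd-degree vertices

Graph is connected with 0 odd-degree vertices.
Both Eulerian circuit and Eulerian path exist.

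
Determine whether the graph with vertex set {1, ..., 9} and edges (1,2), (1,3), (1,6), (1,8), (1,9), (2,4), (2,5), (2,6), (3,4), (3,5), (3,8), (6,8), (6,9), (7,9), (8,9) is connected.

Step 1: Build adjacency list from edges:
  1: 2, 3, 6, 8, 9
  2: 1, 4, 5, 6
  3: 1, 4, 5, 8
  4: 2, 3
  5: 2, 3
  6: 1, 2, 8, 9
  7: 9
  8: 1, 3, 6, 9
  9: 1, 6, 7, 8

Step 2: Run BFS/DFS from vertex 1:
  Visited: {1, 2, 3, 6, 8, 9, 4, 5, 7}
  Reached 9 of 9 vertices

Step 3: All 9 vertices reached from vertex 1, so the graph is connected.
Answer: Yes, the graph is connected.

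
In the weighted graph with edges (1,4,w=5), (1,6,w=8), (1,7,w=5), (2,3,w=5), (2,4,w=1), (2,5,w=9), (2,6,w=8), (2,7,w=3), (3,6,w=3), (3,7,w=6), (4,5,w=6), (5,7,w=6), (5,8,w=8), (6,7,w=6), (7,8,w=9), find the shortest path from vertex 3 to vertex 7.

Step 1: Build adjacency list with weights:
  1: 4(w=5), 6(w=8), 7(w=5)
  2: 3(w=5), 4(w=1), 5(w=9), 6(w=8), 7(w=3)
  3: 2(w=5), 6(w=3), 7(w=6)
  4: 1(w=5), 2(w=1), 5(w=6)
  5: 2(w=9), 4(w=6), 7(w=6), 8(w=8)
  6: 1(w=8), 2(w=8), 3(w=3), 7(w=6)
  7: 1(w=5), 2(w=3), 3(w=6), 5(w=6), 6(w=6), 8(w=9)
  8: 5(w=8), 7(w=9)

Step 2: Apply Dijkstra's algorithm from vertex 3:
  Visit vertex 3 (distance=0)
    Update dist[2] = 5
    Update dist[6] = 3
    Update dist[7] = 6
  Visit vertex 6 (distance=3)
    Update dist[1] = 11
  Visit vertex 2 (distance=5)
    Update dist[4] = 6
    Update dist[5] = 14
  Visit vertex 4 (distance=6)
    Update dist[5] = 12
  Visit vertex 7 (distance=6)
    Update dist[8] = 15

Step 3: Shortest path: 3 -> 7
Total weight: 6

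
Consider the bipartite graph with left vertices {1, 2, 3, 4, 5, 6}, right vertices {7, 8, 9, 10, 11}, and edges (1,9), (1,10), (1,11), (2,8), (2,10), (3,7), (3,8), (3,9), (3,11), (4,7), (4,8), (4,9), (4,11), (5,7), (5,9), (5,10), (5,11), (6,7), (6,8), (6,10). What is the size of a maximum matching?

Step 1: List the neighbors of each left vertex:
  1: 9, 10, 11
  2: 8, 10
  3: 7, 8, 9, 11
  4: 7, 8, 9, 11
  5: 7, 9, 10, 11
  6: 7, 8, 10

Step 2: Greedily match left vertices, then look for augmenting paths:
  Match 1 -- 9
  Match 2 -- 8
  Match 3 -- 7
  Match 4 -- 11
  Match 5 -- 10
  No augmenting path remains.

Step 3: Verify this is maximum:
  Matching size 5 = min(|L|, |R|) = min(6, 5), which is an upper bound, so this matching is maximum.

Maximum matching: {(1,9), (2,8), (3,7), (4,11), (5,10)}
Size: 5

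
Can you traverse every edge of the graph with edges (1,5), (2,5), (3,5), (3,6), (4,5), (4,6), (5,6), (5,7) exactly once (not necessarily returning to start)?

Step 1: Find the degree of each vertex:
  deg(1) = 1
  deg(2) = 1
  deg(3) = 2
  deg(4) = 2
  deg(5) = 6
  deg(6) = 3
  deg(7) = 1

Step 2: Count vertices with odd degree:
  Odd-degree vertices: 1, 2, 6, 7 (4 total)

Step 3: Apply Euler's theorem:
  - Eulerian circuit exists iff graph is connected and all vertices have even degree
  - Eulerian path exists iff graph is connected and has 0 or 2 odd-degree vertices

Graph has 4 odd-degree vertices (need 0 or 2).
Neither Eulerian path nor Eulerian circuit exists.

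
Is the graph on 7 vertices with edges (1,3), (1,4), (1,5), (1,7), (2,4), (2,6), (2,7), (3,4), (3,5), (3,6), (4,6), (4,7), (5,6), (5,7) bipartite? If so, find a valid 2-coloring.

Step 1: Attempt 2-coloring using BFS:
  Start at vertex 1, assign color 0
  Color vertex 3 with color 1 (neighbor of 1)
  Color vertex 4 with color 1 (neighbor of 1)
  Color vertex 5 with color 1 (neighbor of 1)
  Color vertex 7 with color 1 (neighbor of 1)

Step 2: Conflict found! Vertices 3 and 4 are adjacent but have the same color.
This means the graph contains an odd cycle.

The graph is NOT bipartite.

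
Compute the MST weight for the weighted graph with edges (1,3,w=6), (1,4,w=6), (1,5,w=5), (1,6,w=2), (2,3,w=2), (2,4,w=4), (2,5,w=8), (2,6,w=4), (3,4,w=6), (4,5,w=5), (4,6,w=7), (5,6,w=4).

Apply Kruskal's algorithm (sort edges by weight, add if no cycle):

Sorted edges by weight:
  (1,6) w=2
  (2,3) w=2
  (2,4) w=4
  (2,6) w=4
  (5,6) w=4
  (1,5) w=5
  (4,5) w=5
  (1,3) w=6
  (1,4) w=6
  (3,4) w=6
  (4,6) w=7
  (2,5) w=8

Add edge (1,6) w=2 -- no cycle. Running total: 2
Add edge (2,3) w=2 -- no cycle. Running total: 4
Add edge (2,4) w=4 -- no cycle. Running total: 8
Add edge (2,6) w=4 -- no cycle. Running total: 12
Add edge (5,6) w=4 -- no cycle. Running total: 16

MST edges: (1,6,w=2), (2,3,w=2), (2,4,w=4), (2,6,w=4), (5,6,w=4)
Total MST weight: 2 + 2 + 4 + 4 + 4 = 16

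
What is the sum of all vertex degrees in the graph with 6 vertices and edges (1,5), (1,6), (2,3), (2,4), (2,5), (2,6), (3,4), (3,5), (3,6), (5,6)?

Step 1: Count edges incident to each vertex:
  deg(1) = 2 (neighbors: 5, 6)
  deg(2) = 4 (neighbors: 3, 4, 5, 6)
  deg(3) = 4 (neighbors: 2, 4, 5, 6)
  deg(4) = 2 (neighbors: 2, 3)
  deg(5) = 4 (neighbors: 1, 2, 3, 6)
  deg(6) = 4 (neighbors: 1, 2, 3, 5)

Step 2: Sum all degrees:
  2 + 4 + 4 + 2 + 4 + 4 = 20

Verification: sum of degrees = 2 * |E| = 2 * 10 = 20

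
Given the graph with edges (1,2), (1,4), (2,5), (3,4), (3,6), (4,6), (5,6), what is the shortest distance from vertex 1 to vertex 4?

Step 1: Build adjacency list:
  1: 2, 4
  2: 1, 5
  3: 4, 6
  4: 1, 3, 6
  5: 2, 6
  6: 3, 4, 5

Step 2: BFS from vertex 1 to find shortest path to 4:
  vertex 2 reached at distance 1
  vertex 4 reached at distance 1

Step 3: Shortest path: 1 -> 4
Path length: 1 edge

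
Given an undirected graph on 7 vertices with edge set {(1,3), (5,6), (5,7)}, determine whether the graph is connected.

Step 1: Build adjacency list from edges:
  1: 3
  2: (none)
  3: 1
  4: (none)
  5: 6, 7
  6: 5
  7: 5

Step 2: Run BFS/DFS from vertex 1:
  Visited: {1, 3}
  Reached 2 of 7 vertices

Step 3: Only 2 of 7 vertices reached. Graph is disconnected.
Connected components: {1, 3}, {2}, {4}, {5, 6, 7}
Answer: No, the graph is not connected (4 components).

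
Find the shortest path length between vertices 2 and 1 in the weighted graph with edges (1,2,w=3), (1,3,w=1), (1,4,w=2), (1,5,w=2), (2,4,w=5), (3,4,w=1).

Step 1: Build adjacency list with weights:
  1: 2(w=3), 3(w=1), 4(w=2), 5(w=2)
  2: 1(w=3), 4(w=5)
  3: 1(w=1), 4(w=1)
  4: 1(w=2), 2(w=5), 3(w=1)
  5: 1(w=2)

Step 2: Apply Dijkstra's algorithm from vertex 2:
  Visit vertex 2 (distance=0)
    Update dist[1] = 3
    Update dist[4] = 5
  Visit vertex 1 (distance=3)
    Update dist[3] = 4
    Update dist[5] = 5

Step 3: Shortest path: 2 -> 1
Total weight: 3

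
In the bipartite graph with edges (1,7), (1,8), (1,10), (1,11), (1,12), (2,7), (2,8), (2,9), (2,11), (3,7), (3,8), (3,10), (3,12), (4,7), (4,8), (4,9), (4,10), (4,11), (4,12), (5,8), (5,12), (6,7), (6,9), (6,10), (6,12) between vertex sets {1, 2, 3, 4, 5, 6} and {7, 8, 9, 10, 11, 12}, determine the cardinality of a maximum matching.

Step 1: List the neighbors of each left vertex:
  1: 7, 8, 10, 11, 12
  2: 7, 8, 9, 11
  3: 7, 8, 10, 12
  4: 7, 8, 9, 10, 11, 12
  5: 8, 12
  6: 7, 9, 10, 12

Step 2: Greedily match left vertices, then look for augmenting paths:
  Match 1 -- 11
  Match 2 -- 8
  Match 3 -- 10
  Match 4 -- 9
  Match 5 -- 12
  Match 6 -- 7
  No augmenting path remains.

Step 3: Verify this is maximum:
  Matching size 6 = min(|L|, |R|) = min(6, 6), which is an upper bound, so this matching is maximum.

Maximum matching: {(1,11), (2,8), (3,10), (4,9), (5,12), (6,7)}
Size: 6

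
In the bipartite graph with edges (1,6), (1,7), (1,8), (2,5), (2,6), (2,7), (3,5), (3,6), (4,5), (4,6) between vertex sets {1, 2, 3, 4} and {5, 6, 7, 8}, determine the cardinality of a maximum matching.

Step 1: List the neighbors of each left vertex:
  1: 6, 7, 8
  2: 5, 6, 7
  3: 5, 6
  4: 5, 6

Step 2: Greedily match left vertices, then look for augmenting paths:
  Match 1 -- 8
  Match 2 -- 7
  Match 3 -- 5
  Match 4 -- 6
  No augmenting path remains.

Step 3: Verify this is maximum:
  Matching size 4 = min(|L|, |R|) = min(4, 4), which is an upper bound, so this matching is maximum.

Maximum matching: {(1,8), (2,7), (3,5), (4,6)}
Size: 4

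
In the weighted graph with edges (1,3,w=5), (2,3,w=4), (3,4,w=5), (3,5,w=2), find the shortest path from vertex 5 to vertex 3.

Step 1: Build adjacency list with weights:
  1: 3(w=5)
  2: 3(w=4)
  3: 1(w=5), 2(w=4), 4(w=5), 5(w=2)
  4: 3(w=5)
  5: 3(w=2)

Step 2: Apply Dijkstra's algorithm from vertex 5:
  Visit vertex 5 (distance=0)
    Update dist[3] = 2
  Visit vertex 3 (distance=2)
    Update dist[1] = 7
    Update dist[2] = 6
    Update dist[4] = 7

Step 3: Shortest path: 5 -> 3
Total weight: 2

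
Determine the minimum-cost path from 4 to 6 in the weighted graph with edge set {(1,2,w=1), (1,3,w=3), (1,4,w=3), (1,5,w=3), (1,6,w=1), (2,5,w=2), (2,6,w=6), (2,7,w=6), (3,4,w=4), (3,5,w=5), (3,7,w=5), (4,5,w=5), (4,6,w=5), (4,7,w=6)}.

Step 1: Build adjacency list with weights:
  1: 2(w=1), 3(w=3), 4(w=3), 5(w=3), 6(w=1)
  2: 1(w=1), 5(w=2), 6(w=6), 7(w=6)
  3: 1(w=3), 4(w=4), 5(w=5), 7(w=5)
  4: 1(w=3), 3(w=4), 5(w=5), 6(w=5), 7(w=6)
  5: 1(w=3), 2(w=2), 3(w=5), 4(w=5)
  6: 1(w=1), 2(w=6), 4(w=5)
  7: 2(w=6), 3(w=5), 4(w=6)

Step 2: Apply Dijkstra's algorithm from vertex 4:
  Visit vertex 4 (distance=0)
    Update dist[1] = 3
    Update dist[3] = 4
    Update dist[5] = 5
    Update dist[6] = 5
    Update dist[7] = 6
  Visit vertex 1 (distance=3)
    Update dist[2] = 4
    Update dist[6] = 4
  Visit vertex 2 (distance=4)
  Visit vertex 3 (distance=4)
  Visit vertex 6 (distance=4)

Step 3: Shortest path: 4 -> 1 -> 6
Total weight: 3 + 1 = 4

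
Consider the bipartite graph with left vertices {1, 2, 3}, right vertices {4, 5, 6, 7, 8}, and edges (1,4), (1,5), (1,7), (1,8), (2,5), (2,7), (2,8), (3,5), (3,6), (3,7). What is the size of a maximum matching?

Step 1: List the neighbors of each left vertex:
  1: 4, 5, 7, 8
  2: 5, 7, 8
  3: 5, 6, 7

Step 2: Greedily match left vertices, then look for augmenting paths:
  Match 1 -- 4
  Match 2 -- 5
  Match 3 -- 6
  No augmenting path remains.

Step 3: Verify this is maximum:
  Matching size 3 = min(|L|, |R|) = min(3, 5), which is an upper bound, so this matching is maximum.

Maximum matching: {(1,4), (2,5), (3,6)}
Size: 3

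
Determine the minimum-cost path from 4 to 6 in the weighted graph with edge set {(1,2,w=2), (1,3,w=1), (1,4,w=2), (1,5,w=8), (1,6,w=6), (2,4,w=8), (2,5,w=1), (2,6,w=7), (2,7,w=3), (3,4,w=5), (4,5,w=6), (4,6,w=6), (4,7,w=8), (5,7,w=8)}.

Step 1: Build adjacency list with weights:
  1: 2(w=2), 3(w=1), 4(w=2), 5(w=8), 6(w=6)
  2: 1(w=2), 4(w=8), 5(w=1), 6(w=7), 7(w=3)
  3: 1(w=1), 4(w=5)
  4: 1(w=2), 2(w=8), 3(w=5), 5(w=6), 6(w=6), 7(w=8)
  5: 1(w=8), 2(w=1), 4(w=6), 7(w=8)
  6: 1(w=6), 2(w=7), 4(w=6)
  7: 2(w=3), 4(w=8), 5(w=8)

Step 2: Apply Dijkstra's algorithm from vertex 4:
  Visit vertex 4 (distance=0)
    Update dist[1] = 2
    Update dist[2] = 8
    Update dist[3] = 5
    Update dist[5] = 6
    Update dist[6] = 6
    Update dist[7] = 8
  Visit vertex 1 (distance=2)
    Update dist[2] = 4
    Update dist[3] = 3
  Visit vertex 3 (distance=3)
  Visit vertex 2 (distance=4)
    Update dist[5] = 5
    Update dist[7] = 7
  Visit vertex 5 (distance=5)
  Visit vertex 6 (distance=6)

Step 3: Shortest path: 4 -> 6
Total weight: 6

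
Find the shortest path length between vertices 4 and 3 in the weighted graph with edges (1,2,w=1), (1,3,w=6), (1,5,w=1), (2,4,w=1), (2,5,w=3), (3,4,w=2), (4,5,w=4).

Step 1: Build adjacency list with weights:
  1: 2(w=1), 3(w=6), 5(w=1)
  2: 1(w=1), 4(w=1), 5(w=3)
  3: 1(w=6), 4(w=2)
  4: 2(w=1), 3(w=2), 5(w=4)
  5: 1(w=1), 2(w=3), 4(w=4)

Step 2: Apply Dijkstra's algorithm from vertex 4:
  Visit vertex 4 (distance=0)
    Update dist[2] = 1
    Update dist[3] = 2
    Update dist[5] = 4
  Visit vertex 2 (distance=1)
    Update dist[1] = 2
  Visit vertex 1 (distance=2)
    Update dist[5] = 3
  Visit vertex 3 (distance=2)

Step 3: Shortest path: 4 -> 3
Total weight: 2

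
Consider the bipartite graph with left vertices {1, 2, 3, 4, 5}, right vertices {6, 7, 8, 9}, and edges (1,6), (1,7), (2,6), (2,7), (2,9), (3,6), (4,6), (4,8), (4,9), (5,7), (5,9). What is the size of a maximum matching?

Step 1: List the neighbors of each left vertex:
  1: 6, 7
  2: 6, 7, 9
  3: 6
  4: 6, 8, 9
  5: 7, 9

Step 2: Greedily match left vertices, then look for augmenting paths:
  Match 1 -- 6
  Match 2 -- 7
  Match 4 -- 8
  Match 5 -- 9
  No augmenting path remains.

Step 3: Verify this is maximum:
  Matching size 4 = min(|L|, |R|) = min(5, 4), which is an upper bound, so this matching is maximum.

Maximum matching: {(1,6), (2,7), (4,8), (5,9)}
Size: 4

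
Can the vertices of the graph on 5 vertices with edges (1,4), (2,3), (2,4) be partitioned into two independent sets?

Step 1: Attempt 2-coloring using BFS:
  Start at vertex 1, assign color 0
  Color vertex 4 with color 1 (neighbor of 1)
  Color vertex 2 with color 0 (neighbor of 4)
  Color vertex 3 with color 1 (neighbor of 2)
  Start new component at vertex 5, assign color 0

Step 2: 2-coloring succeeded. No conflicts found.
  Set A (color 0): {1, 2, 5}
  Set B (color 1): {3, 4}

The graph is bipartite with partition {1, 2, 5}, {3, 4}.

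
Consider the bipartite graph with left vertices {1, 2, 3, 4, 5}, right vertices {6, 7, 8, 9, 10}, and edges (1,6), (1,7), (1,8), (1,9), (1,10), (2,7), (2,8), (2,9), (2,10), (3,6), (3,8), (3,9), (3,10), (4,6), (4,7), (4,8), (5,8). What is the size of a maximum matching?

Step 1: List the neighbors of each left vertex:
  1: 6, 7, 8, 9, 10
  2: 7, 8, 9, 10
  3: 6, 8, 9, 10
  4: 6, 7, 8
  5: 8

Step 2: Greedily match left vertices, then look for augmenting paths:
  Match 1 -- 9
  Match 2 -- 7
  Match 3 -- 10
  Match 4 -- 6
  Match 5 -- 8
  No augmenting path remains.

Step 3: Verify this is maximum:
  Matching size 5 = min(|L|, |R|) = min(5, 5), which is an upper bound, so this matching is maximum.

Maximum matching: {(1,9), (2,7), (3,10), (4,6), (5,8)}
Size: 5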